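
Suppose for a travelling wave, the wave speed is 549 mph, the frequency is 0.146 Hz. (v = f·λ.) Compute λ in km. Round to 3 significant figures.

1.68 km

Solving v = f·λ for λ: λ = v/f.
v = 549 mph = 245.4 m/s; f = 0.146 Hz.
λ = 1681 m
1681 m × (1 km / 1000 m) = 1.681 km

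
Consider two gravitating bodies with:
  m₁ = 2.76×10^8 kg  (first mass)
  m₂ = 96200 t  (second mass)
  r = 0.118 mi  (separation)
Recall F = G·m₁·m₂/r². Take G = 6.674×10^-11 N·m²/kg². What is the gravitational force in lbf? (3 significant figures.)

From Newton's law of gravitation: F = Gm₁m₂/r².
m₁ = 2.76×10^8 kg; m₂ = 96200 t = 9.620×10^7 kg; r = 0.118 mi = 189.9 m; G = 6.674×10^-11 N·m²/kg².
F = 49.14 N
49.14 N × (1 lbf / 4.448 N) = 11.05 lbf

11.0 lbf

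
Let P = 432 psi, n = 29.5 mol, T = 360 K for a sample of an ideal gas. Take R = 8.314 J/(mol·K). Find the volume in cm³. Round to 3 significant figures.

From the ideal-gas law: V = nRT/P.
P = 432 psi = 2.979×10^6 Pa; n = 29.5 mol; T = 360 K; R = 8.314 J/(mol·K).
V = 0.02964 m³
0.02964 m³ × (1 cm³ / 1.000×10^-6 m³) = 29644 cm³

29600 cm³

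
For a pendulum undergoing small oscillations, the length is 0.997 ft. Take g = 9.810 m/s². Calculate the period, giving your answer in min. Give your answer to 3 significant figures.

T is given directly by: T = 2π√(L/g).
L = 0.997 ft = 0.3039 m; g = 9.810 m/s².
T = 1.106 s
1.106 s × (1 min / 60.00 s) = 0.01843 min

0.0184 min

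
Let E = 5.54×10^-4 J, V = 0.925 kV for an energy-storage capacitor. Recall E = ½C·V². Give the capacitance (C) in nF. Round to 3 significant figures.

1.29 nF

Rearranging E = ½C·V² for C: C = 2E/V².
E = 5.54×10^-4 J; V = 0.925 kV = 925.0 V.
C = 1.295×10^-9 F
1.295×10^-9 F × (1 nF / 1.000×10^-9 F) = 1.295 nF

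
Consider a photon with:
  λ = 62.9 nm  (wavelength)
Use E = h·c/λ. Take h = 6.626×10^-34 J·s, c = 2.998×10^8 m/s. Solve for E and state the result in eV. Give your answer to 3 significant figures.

E is given directly by: E = hc/λ.
λ = 62.9 nm = 6.290×10^-8 m; h = 6.626×10^-34 J·s; c = 2.998×10^8 m/s.
E = 3.158×10^-18 J
3.158×10^-18 J × (1 eV / 1.602×10^-19 J) = 19.71 eV

19.7 eV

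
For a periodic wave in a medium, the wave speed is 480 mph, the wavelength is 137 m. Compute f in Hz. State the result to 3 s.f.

1.57 Hz

Solving v = f·λ for f: f = v/λ.
v = 480 mph = 214.6 m/s; λ = 137 m.
f = 1.566 Hz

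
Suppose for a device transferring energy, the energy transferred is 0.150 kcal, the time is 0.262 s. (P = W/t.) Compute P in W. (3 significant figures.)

Directly: P = W/t.
W = 0.150 kcal = 627.6 J; t = 0.262 s.
P = 2395 W

2400 W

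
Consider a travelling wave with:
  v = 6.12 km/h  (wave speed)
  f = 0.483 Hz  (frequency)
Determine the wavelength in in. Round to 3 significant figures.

139 in

Solving v = f·λ for λ: λ = v/f.
v = 6.12 km/h = 1.700 m/s; f = 0.483 Hz.
λ = 3.520 m
3.520 m × (1 in / 0.02540 m) = 138.6 in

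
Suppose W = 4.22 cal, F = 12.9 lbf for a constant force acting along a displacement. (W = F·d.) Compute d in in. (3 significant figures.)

Solving W = F·d for d: d = W/F.
W = 4.22 cal = 17.66 J; F = 12.9 lbf = 57.38 N.
d = 0.3077 m
0.3077 m × (1 in / 0.02540 m) = 12.11 in

12.1 in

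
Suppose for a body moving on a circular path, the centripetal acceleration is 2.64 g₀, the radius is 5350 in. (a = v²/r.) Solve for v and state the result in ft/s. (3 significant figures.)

195 ft/s

Rearranging a = v²/r for v: v = √(a·r).
a = 2.64 g₀ = 25.89 m/s²; r = 5350 in = 135.9 m.
v = 59.31 m/s
59.31 m/s × (1 ft/s / 0.3048 m/s) = 194.6 ft/s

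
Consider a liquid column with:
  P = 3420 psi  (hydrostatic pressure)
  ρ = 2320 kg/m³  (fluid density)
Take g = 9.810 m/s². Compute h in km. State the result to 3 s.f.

1.04 km

Rearranging: h = P/(ρ·g).
P = 3420 psi = 2.358×10^7 Pa; ρ = 2320 kg/m³; g = 9.810 m/s².
h = 1036 m
1036 m × (1 km / 1000 m) = 1.036 km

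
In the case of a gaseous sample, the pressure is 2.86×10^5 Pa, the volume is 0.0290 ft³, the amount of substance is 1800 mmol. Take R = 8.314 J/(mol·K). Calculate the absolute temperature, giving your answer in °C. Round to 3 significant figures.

-257 °C

From the ideal-gas law: T = PV/(nR).
P = 2.86×10^5 Pa; V = 0.0290 ft³ = 8.212×10^-4 m³; n = 1800 mmol = 1.800 mol; R = 8.314 J/(mol·K).
T = 15.69 K
15.69 K − 273.15 = -257.5 °C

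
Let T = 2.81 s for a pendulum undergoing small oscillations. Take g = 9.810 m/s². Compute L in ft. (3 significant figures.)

6.44 ft

Rearranging T = 2π√(L/g) for L: L = g·(T/2π)².
T = 2.81 s; g = 9.810 m/s².
L = 1.962 m
1.962 m × (1 ft / 0.3048 m) = 6.437 ft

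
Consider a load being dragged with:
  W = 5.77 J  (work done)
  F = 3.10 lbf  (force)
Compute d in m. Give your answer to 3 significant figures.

0.418 m

Solving W = F·d for d: d = W/F.
W = 5.77 J; F = 3.10 lbf = 13.79 N.
d = 0.4184 m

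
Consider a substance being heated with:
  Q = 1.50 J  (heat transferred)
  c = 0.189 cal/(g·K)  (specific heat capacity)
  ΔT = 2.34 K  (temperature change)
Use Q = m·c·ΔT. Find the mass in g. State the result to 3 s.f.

Solving Q = m·c·ΔT for m: m = Q/(c·ΔT).
Q = 1.50 J; c = 0.189 cal/(g·K) = 790.8 J/(kg·K); ΔT = 2.34 K.
m = 8.106×10^-4 kg
8.106×10^-4 kg × (1 g / 0.001000 kg) = 0.8106 g

0.811 g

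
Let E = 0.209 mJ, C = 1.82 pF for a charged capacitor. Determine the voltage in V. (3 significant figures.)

15200 V

Solving E = ½C·V² for V: V = √(2E/C).
E = 0.209 mJ = 2.090×10^-4 J; C = 1.82 pF = 1.820×10^-12 F.
V = 15155 V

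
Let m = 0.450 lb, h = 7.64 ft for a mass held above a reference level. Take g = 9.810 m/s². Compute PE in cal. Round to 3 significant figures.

1.11 cal

Directly: PE = mgh.
m = 0.450 lb = 0.2041 kg; h = 7.64 ft = 2.329 m; g = 9.810 m/s².
PE = 4.663 J
4.663 J × (1 cal / 4.184 J) = 1.114 cal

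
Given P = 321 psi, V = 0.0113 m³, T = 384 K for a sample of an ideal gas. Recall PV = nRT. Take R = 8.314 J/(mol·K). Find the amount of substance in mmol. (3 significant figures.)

From the ideal-gas law: n = PV/(RT).
P = 321 psi = 2.213×10^6 Pa; V = 0.0113 m³; T = 384 K; R = 8.314 J/(mol·K).
n = 7.834 mol
7.834 mol × (1 mmol / 0.001000 mol) = 7834 mmol

7830 mmol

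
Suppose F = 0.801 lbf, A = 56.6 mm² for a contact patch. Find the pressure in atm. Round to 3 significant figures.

P is given directly by: P = F/A.
F = 0.801 lbf = 3.563 N; A = 56.6 mm² = 5.660×10^-5 m².
P = 62951 Pa
62951 Pa × (1 atm / 1.013×10^5 Pa) = 0.6213 atm

0.621 atm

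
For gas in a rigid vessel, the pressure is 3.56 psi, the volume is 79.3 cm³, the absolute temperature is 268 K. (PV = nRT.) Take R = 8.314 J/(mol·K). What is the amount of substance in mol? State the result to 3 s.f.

Rearranging: n = PV/(RT).
P = 3.56 psi = 24545 Pa; V = 79.3 cm³ = 7.930×10^-5 m³; T = 268 K; R = 8.314 J/(mol·K).
n = 8.736×10^-4 mol

8.74×10^-4 mol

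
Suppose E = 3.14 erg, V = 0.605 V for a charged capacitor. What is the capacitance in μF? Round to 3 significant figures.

Solving E = ½C·V² for C: C = 2E/V².
E = 3.14 erg = 3.140×10^-7 J; V = 0.605 V.
C = 1.716×10^-6 F
1.716×10^-6 F × (1 μF / 1.000×10^-6 F) = 1.716 μF

1.72 μF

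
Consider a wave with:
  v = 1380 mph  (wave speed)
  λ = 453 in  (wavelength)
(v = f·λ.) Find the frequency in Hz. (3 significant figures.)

53.6 Hz

Rearranging: f = v/λ.
v = 1380 mph = 616.9 m/s; λ = 453 in = 11.51 m.
f = 53.62 Hz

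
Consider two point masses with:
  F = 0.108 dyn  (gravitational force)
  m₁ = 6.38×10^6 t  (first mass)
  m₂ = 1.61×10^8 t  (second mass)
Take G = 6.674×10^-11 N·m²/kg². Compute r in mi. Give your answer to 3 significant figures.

1.57×10^5 mi

From Newton's law of gravitation: r = √(G·m₁m₂/F).
F = 0.108 dyn = 1.080×10^-6 N; m₁ = 6.38×10^6 t = 6.380×10^9 kg; m₂ = 1.61×10^8 t = 1.610×10^11 kg; G = 6.674×10^-11 N·m²/kg².
r = 2.519×10^8 m
2.519×10^8 m × (1 mi / 1609 m) = 1.566×10^5 mi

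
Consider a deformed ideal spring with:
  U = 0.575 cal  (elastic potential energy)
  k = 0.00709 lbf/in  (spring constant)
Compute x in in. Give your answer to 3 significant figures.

77.5 in

Rearranging: x = √(2U/k).
U = 0.575 cal = 2.406 J; k = 0.00709 lbf/in = 1.242 N/m.
x = 1.969 m
1.969 m × (1 in / 0.02540 m) = 77.50 in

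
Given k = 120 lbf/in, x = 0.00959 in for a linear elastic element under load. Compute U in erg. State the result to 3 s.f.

6230 erg

U is given directly by: U = ½kx².
k = 120 lbf/in = 21015 N/m; x = 0.00959 in = 2.436×10^-4 m.
U = 6.235×10^-4 J
6.235×10^-4 J × (1 erg / 1.000×10^-7 J) = 6235 erg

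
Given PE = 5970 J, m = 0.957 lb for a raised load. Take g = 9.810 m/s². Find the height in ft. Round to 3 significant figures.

4600 ft

Solving PE = m·g·h for h: h = PE/(m·g).
PE = 5970 J; m = 0.957 lb = 0.4341 kg; g = 9.810 m/s².
h = 1402 m
1402 m × (1 ft / 0.3048 m) = 4600 ft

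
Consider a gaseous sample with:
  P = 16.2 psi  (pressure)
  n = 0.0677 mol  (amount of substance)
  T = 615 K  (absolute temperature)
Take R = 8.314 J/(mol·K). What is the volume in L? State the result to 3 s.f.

3.10 L

From the ideal-gas law: V = nRT/P.
P = 16.2 psi = 1.117×10^5 Pa; n = 0.0677 mol; T = 615 K; R = 8.314 J/(mol·K).
V = 0.003099 m³
0.003099 m³ × (1 L / 0.001000 m³) = 3.099 L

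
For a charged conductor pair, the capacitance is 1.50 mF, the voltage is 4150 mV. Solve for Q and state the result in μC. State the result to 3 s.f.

6230 μC

Rearranging: Q = CV.
C = 1.50 mF = 0.001500 F; V = 4150 mV = 4.150 V.
Q = 0.006225 C
0.006225 C × (1 μC / 1.000×10^-6 C) = 6225 μC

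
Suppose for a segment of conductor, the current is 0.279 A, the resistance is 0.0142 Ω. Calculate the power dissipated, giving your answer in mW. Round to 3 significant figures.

1.11 mW

Directly: P = I²R.
I = 0.279 A; R = 0.0142 Ω.
P = 0.001105 W
0.001105 W × (1 mW / 0.001000 W) = 1.105 mW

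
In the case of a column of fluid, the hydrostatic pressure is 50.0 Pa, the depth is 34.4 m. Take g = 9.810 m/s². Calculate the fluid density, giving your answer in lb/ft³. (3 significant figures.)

0.00925 lb/ft³

Rearranging: ρ = P/(g·h).
P = 50.0 Pa; h = 34.4 m; g = 9.810 m/s².
ρ = 0.1482 kg/m³
0.1482 kg/m³ × (1 lb/ft³ / 16.02 kg/m³) = 0.009250 lb/ft³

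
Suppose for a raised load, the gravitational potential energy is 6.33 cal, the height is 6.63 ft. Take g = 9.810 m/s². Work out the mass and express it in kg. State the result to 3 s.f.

Rearranging: m = PE/(g·h).
PE = 6.33 cal = 26.48 J; h = 6.63 ft = 2.021 m; g = 9.810 m/s².
m = 1.336 kg

1.34 kg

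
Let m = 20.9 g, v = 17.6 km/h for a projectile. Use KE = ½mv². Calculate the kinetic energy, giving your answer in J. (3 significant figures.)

0.250 J

KE is given directly by: KE = ½mv².
m = 20.9 g = 0.02090 kg; v = 17.6 km/h = 4.889 m/s.
KE = 0.2498 J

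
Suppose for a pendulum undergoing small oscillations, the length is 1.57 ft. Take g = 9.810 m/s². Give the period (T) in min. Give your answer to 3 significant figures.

T is given directly by: T = 2π√(L/g).
L = 1.57 ft = 0.4785 m; g = 9.810 m/s².
T = 1.388 s
1.388 s × (1 min / 60.00 s) = 0.02313 min

0.0231 min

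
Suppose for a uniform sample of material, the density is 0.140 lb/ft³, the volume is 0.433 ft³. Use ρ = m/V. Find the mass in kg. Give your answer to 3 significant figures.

Rearranging ρ = m/V for m: m = ρV.
ρ = 0.140 lb/ft³ = 2.243 kg/m³; V = 0.433 ft³ = 0.01226 m³.
m = 0.02750 kg

0.0275 kg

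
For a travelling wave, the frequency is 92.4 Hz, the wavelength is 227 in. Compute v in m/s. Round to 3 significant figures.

533 m/s

v is given directly by: v = fλ.
f = 92.4 Hz; λ = 227 in = 5.766 m.
v = 532.8 m/s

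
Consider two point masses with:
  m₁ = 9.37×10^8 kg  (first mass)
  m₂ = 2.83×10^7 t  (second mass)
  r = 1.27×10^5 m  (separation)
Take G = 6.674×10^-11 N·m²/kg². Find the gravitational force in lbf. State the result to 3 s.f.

0.0247 lbf

From Newton's law of gravitation: F = Gm₁m₂/r².
m₁ = 9.37×10^8 kg; m₂ = 2.83×10^7 t = 2.830×10^10 kg; r = 1.27×10^5 m; G = 6.674×10^-11 N·m²/kg².
F = 0.1097 N
0.1097 N × (1 lbf / 4.448 N) = 0.02467 lbf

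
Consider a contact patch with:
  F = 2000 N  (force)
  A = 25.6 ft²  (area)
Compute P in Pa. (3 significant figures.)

P is given directly by: P = F/A.
F = 2000 N; A = 25.6 ft² = 2.378 m².
P = 840.9 Pa

841 Pa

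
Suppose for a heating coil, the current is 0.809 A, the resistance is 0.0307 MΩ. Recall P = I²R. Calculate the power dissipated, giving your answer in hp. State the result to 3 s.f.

P is given directly by: P = I²R.
I = 0.809 A; R = 0.0307 MΩ = 30700 Ω.
P = 20093 W
20093 W × (1 hp / 745.7 W) = 26.94 hp

26.9 hp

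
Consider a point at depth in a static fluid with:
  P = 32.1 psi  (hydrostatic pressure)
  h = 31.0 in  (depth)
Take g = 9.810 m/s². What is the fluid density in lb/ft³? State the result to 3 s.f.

Rearranging: ρ = P/(g·h).
P = 32.1 psi = 2.213×10^5 Pa; h = 31.0 in = 0.7874 m; g = 9.810 m/s².
ρ = 28652 kg/m³
28652 kg/m³ × (1 lb/ft³ / 16.02 kg/m³) = 1789 lb/ft³

1790 lb/ft³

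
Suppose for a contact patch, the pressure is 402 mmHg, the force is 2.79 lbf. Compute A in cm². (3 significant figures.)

2.32 cm²

Rearranging: A = F/P.
P = 402 mmHg = 53595 Pa; F = 2.79 lbf = 12.41 N.
A = 2.316×10^-4 m²
2.316×10^-4 m² × (1 cm² / 1.000×10^-4 m²) = 2.316 cm²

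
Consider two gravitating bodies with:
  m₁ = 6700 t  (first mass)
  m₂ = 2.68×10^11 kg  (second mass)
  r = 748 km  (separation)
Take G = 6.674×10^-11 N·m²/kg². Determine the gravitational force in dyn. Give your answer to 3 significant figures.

21.4 dyn

Directly: F = Gm₁m₂/r².
m₁ = 6700 t = 6.700×10^6 kg; m₂ = 2.68×10^11 kg; r = 748 km = 7.480×10^5 m; G = 6.674×10^-11 N·m²/kg².
F = 2.142×10^-4 N
2.142×10^-4 N × (1 dyn / 1.000×10^-5 N) = 21.42 dyn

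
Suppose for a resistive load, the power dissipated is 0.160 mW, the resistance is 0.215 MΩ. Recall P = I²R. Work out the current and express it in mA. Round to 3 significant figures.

Rearranging: I = √(P/R).
P = 0.160 mW = 1.600×10^-4 W; R = 0.215 MΩ = 2.150×10^5 Ω.
I = 2.728×10^-5 A
2.728×10^-5 A × (1 mA / 0.001000 A) = 0.02728 mA

0.0273 mA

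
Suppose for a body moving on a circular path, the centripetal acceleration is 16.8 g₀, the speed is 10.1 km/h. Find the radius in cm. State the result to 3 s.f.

Solving a = v²/r for r: r = v²/a.
a = 16.8 g₀ = 164.8 m/s²; v = 10.1 km/h = 2.806 m/s.
r = 0.04778 m
0.04778 m × (1 cm / 0.01000 m) = 4.778 cm

4.78 cm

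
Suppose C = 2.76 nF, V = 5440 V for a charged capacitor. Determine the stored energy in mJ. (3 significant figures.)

40.8 mJ

Directly: E = ½CV².
C = 2.76 nF = 2.760×10^-9 F; V = 5440 V.
E = 0.04084 J  (the unit combination reduces to kg·m²/s² = J)
0.04084 J × (1 mJ / 0.001000 J) = 40.84 mJ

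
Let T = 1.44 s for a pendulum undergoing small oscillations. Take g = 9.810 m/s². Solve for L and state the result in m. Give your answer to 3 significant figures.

Rearranging: L = g·(T/2π)².
T = 1.44 s; g = 9.810 m/s².
L = 0.5153 m

0.515 m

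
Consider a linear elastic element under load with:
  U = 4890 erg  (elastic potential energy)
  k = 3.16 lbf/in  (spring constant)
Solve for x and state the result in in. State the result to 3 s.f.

Solving U = ½k·x² for x: x = √(2U/k).
U = 4890 erg = 4.890×10^-4 J; k = 3.16 lbf/in = 553.4 N/m.
x = 0.001329 m
0.001329 m × (1 in / 0.02540 m) = 0.05234 in

0.0523 in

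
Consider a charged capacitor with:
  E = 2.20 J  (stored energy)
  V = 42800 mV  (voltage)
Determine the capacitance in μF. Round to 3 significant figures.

2400 μF

Rearranging: C = 2E/V².
E = 2.20 J; V = 42800 mV = 42.80 V.
C = 0.002402 F
0.002402 F × (1 μF / 1.000×10^-6 F) = 2402 μF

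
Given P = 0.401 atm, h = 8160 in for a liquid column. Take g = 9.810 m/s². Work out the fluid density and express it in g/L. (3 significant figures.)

Rearranging: ρ = P/(g·h).
P = 0.401 atm = 40631 Pa; h = 8160 in = 207.3 m; g = 9.810 m/s².
ρ = 19.98 kg/m³
Since 1 g/L = 1 kg/m³, 19.98 g/L.

20.0 g/L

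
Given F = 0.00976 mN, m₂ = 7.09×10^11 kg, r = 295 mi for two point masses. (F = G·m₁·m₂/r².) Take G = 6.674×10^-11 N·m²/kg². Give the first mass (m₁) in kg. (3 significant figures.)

46500 kg

From Newton's law of gravitation: m₁ = F·r²/(G·m₂).
F = 0.00976 mN = 9.760×10^-6 N; m₂ = 7.09×10^11 kg; r = 295 mi = 4.748×10^5 m; G = 6.674×10^-11 N·m²/kg².
m₁ = 46490 kg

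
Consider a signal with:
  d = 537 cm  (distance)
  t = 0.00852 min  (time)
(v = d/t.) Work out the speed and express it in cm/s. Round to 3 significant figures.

1050 cm/s

v is given directly by: v = d/t.
d = 537 cm = 5.370 m; t = 0.00852 min = 0.5112 s.
v = 10.50 m/s
10.50 m/s × (1 cm/s / 0.01000 m/s) = 1050 cm/s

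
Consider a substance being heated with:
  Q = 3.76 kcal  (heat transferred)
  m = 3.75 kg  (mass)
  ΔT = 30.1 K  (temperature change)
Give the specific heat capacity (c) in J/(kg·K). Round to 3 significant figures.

139 J/(kg·K)

Rearranging: c = Q/(m·ΔT).
Q = 3.76 kcal = 15732 J; m = 3.75 kg; ΔT = 30.1 K.
c = 139.4 J/(kg·K)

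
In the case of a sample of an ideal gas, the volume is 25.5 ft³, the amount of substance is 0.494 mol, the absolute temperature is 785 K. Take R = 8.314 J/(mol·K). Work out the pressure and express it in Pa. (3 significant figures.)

P is given directly by: P = nRT/V.
V = 25.5 ft³ = 0.7221 m³; n = 0.494 mol; T = 785 K; R = 8.314 J/(mol·K).
P = 4465 Pa

4470 Pa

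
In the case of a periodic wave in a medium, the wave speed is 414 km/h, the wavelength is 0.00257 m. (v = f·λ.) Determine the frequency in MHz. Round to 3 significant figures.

Solving v = f·λ for f: f = v/λ.
v = 414 km/h = 115.0 m/s; λ = 0.00257 m.
f = 44747 Hz
44747 Hz × (1 MHz / 1.000×10^6 Hz) = 0.04475 MHz

0.0447 MHz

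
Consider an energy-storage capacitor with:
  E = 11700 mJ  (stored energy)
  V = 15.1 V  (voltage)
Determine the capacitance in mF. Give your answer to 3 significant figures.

103 mF

Rearranging E = ½C·V² for C: C = 2E/V².
E = 11700 mJ = 11.70 J; V = 15.1 V.
C = 0.1026 F
0.1026 F × (1 mF / 0.001000 F) = 102.6 mF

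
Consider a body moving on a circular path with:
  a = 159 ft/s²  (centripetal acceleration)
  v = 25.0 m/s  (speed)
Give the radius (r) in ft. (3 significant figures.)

42.3 ft

Rearranging a = v²/r for r: r = v²/a.
a = 159 ft/s² = 48.46 m/s²; v = 25.0 m/s.
r = 12.90 m
12.90 m × (1 ft / 0.3048 m) = 42.31 ft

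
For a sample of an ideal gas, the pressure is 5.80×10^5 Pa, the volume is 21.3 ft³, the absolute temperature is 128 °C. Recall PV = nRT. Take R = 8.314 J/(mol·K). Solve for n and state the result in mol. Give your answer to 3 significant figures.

105 mol

Rearranging: n = PV/(RT).
P = 5.80×10^5 Pa; V = 21.3 ft³ = 0.6031 m³; T = 128 °C = 401.1 K; R = 8.314 J/(mol·K).
n = 104.9 mol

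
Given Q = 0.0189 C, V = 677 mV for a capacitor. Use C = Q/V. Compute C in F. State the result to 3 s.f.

0.0279 F

Directly: C = Q/V.
Q = 0.0189 C; V = 677 mV = 0.6770 V.
C = 0.02792 F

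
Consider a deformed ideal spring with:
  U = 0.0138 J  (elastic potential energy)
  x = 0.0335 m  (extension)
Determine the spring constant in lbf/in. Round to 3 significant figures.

0.140 lbf/in

Rearranging U = ½k·x² for k: k = 2U/x².
U = 0.0138 J; x = 0.0335 m.
k = 24.59 N/m
24.59 N/m × (1 lbf/in / 175.1 N/m) = 0.1404 lbf/in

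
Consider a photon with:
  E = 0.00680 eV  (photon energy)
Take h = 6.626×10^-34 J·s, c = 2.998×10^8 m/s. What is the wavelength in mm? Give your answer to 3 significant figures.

0.182 mm

Solving E = h·c/λ for λ: λ = hc/E.
E = 0.00680 eV = 1.089×10^-21 J; h = 6.626×10^-34 J·s; c = 2.998×10^8 m/s.
λ = 1.823×10^-4 m
1.823×10^-4 m × (1 mm / 0.001000 m) = 0.1823 mm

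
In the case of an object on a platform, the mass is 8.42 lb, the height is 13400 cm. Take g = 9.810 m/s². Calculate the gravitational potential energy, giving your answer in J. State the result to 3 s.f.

5020 J

PE is given directly by: PE = mgh.
m = 8.42 lb = 3.819 kg; h = 13400 cm = 134.0 m; g = 9.810 m/s².
PE = 5021 J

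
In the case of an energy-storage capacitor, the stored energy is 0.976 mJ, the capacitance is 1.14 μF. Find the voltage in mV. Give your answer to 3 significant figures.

41400 mV

Rearranging E = ½C·V² for V: V = √(2E/C).
E = 0.976 mJ = 9.760×10^-4 J; C = 1.14 μF = 1.140×10^-6 F.
V = 41.38 V
41.38 V × (1 mV / 0.001000 V) = 41380 mV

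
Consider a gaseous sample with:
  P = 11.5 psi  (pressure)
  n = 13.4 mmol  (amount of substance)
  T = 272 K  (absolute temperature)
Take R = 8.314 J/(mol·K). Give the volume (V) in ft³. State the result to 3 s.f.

0.0135 ft³

Solving PV = nRT for V: V = nRT/P.
P = 11.5 psi = 79290 Pa; n = 13.4 mmol = 0.01340 mol; T = 272 K; R = 8.314 J/(mol·K).
V = 3.822×10^-4 m³
3.822×10^-4 m³ × (1 ft³ / 0.02832 m³) = 0.01350 ft³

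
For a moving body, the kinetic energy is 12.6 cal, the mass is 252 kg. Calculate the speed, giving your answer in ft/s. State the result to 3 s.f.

2.12 ft/s

Solving KE = ½mv² for v: v = √(2·KE/m).
KE = 12.6 cal = 52.72 J; m = 252 kg.
v = 0.6468 m/s
0.6468 m/s × (1 ft/s / 0.3048 m/s) = 2.122 ft/s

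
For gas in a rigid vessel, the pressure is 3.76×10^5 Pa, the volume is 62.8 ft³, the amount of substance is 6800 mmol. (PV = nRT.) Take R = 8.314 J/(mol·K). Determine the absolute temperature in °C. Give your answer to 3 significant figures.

11600 °C

Rearranging: T = PV/(nR).
P = 3.76×10^5 Pa; V = 62.8 ft³ = 1.778 m³; n = 6800 mmol = 6.800 mol; R = 8.314 J/(mol·K).
T = 11827 K
11827 K − 273.15 = 11554 °C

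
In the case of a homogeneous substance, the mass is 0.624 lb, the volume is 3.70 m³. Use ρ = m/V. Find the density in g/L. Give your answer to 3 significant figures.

0.0765 g/L

ρ is given directly by: ρ = m/V.
m = 0.624 lb = 0.2830 kg; V = 3.70 m³.
ρ = 0.07650 kg/m³
Since 1 g/L = 1 kg/m³, 0.07650 g/L.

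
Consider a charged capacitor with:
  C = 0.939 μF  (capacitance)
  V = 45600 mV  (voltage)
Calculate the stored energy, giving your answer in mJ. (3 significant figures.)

Directly: E = ½CV².
C = 0.939 μF = 9.390×10^-7 F; V = 45600 mV = 45.60 V.
E = 9.763×10^-4 J  (the unit combination reduces to kg·m²/s² = J)
9.763×10^-4 J × (1 mJ / 0.001000 J) = 0.9763 mJ

0.976 mJ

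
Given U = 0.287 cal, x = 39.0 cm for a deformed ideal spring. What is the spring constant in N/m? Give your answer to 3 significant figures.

15.8 N/m

Rearranging U = ½k·x² for k: k = 2U/x².
U = 0.287 cal = 1.201 J; x = 39.0 cm = 0.3900 m.
k = 15.79 N/m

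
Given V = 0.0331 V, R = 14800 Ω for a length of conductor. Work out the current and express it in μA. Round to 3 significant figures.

2.24 μA

Rearranging: I = V/R.
V = 0.0331 V; R = 14800 Ω.
I = 2.236×10^-6 A
2.236×10^-6 A × (1 μA / 1.000×10^-6 A) = 2.236 μA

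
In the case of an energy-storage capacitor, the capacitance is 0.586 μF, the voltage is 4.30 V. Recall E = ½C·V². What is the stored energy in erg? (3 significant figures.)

E is given directly by: E = ½CV².
C = 0.586 μF = 5.860×10^-7 F; V = 4.30 V.
E = 5.418×10^-6 J  (the unit combination reduces to kg·m²/s² = J)
5.418×10^-6 J × (1 erg / 1.000×10^-7 J) = 54.18 erg

54.2 erg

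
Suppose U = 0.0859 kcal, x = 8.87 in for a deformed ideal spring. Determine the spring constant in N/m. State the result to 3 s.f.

14200 N/m

Rearranging: k = 2U/x².
U = 0.0859 kcal = 359.4 J; x = 8.87 in = 0.2253 m.
k = 14161 N/m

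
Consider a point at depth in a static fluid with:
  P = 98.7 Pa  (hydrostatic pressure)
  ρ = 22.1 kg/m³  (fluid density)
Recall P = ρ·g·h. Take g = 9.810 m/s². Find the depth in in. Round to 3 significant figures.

17.9 in

Rearranging P = ρ·g·h for h: h = P/(ρ·g).
P = 98.7 Pa; ρ = 22.1 kg/m³; g = 9.810 m/s².
h = 0.4553 m
0.4553 m × (1 in / 0.02540 m) = 17.92 in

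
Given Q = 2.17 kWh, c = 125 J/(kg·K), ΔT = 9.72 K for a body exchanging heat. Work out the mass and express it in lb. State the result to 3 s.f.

14200 lb

Rearranging Q = m·c·ΔT for m: m = Q/(c·ΔT).
Q = 2.17 kWh = 7.812×10^6 J; c = 125 J/(kg·K); ΔT = 9.72 K.
m = 6430 kg
6430 kg × (1 lb / 0.4536 kg) = 14175 lb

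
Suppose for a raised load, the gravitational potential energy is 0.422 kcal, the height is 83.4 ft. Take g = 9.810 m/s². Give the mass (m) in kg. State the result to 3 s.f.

7.08 kg

Solving PE = m·g·h for m: m = PE/(g·h).
PE = 0.422 kcal = 1766 J; h = 83.4 ft = 25.42 m; g = 9.810 m/s².
m = 7.080 kg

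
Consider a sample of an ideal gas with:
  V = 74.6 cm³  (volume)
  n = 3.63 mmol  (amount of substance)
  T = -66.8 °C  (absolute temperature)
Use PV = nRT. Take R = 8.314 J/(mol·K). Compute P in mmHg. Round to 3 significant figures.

From the ideal-gas law: P = nRT/V.
V = 74.6 cm³ = 7.460×10^-5 m³; n = 3.63 mmol = 0.003630 mol; T = -66.8 °C = 206.3 K; R = 8.314 J/(mol·K).
P = 83480 Pa
83480 Pa × (1 mmHg / 133.3 Pa) = 626.2 mmHg

626 mmHg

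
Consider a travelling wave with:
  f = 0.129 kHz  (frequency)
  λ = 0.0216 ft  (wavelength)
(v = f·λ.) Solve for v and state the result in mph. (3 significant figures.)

1.90 mph

Directly: v = fλ.
f = 0.129 kHz = 129.0 Hz; λ = 0.0216 ft = 0.006584 m.
v = 0.8493 m/s
0.8493 m/s × (1 mph / 0.4470 m/s) = 1.900 mph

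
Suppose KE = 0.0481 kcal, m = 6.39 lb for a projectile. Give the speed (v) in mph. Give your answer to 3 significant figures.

Solving KE = ½mv² for v: v = √(2·KE/m).
KE = 0.0481 kcal = 201.3 J; m = 6.39 lb = 2.898 kg.
v = 11.78 m/s
11.78 m/s × (1 mph / 0.4470 m/s) = 26.36 mph

26.4 mph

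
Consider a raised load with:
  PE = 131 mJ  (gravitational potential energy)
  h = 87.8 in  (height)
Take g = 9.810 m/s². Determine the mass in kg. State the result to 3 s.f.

Rearranging: m = PE/(g·h).
PE = 131 mJ = 0.1310 J; h = 87.8 in = 2.230 m; g = 9.810 m/s².
m = 0.005988 kg

0.00599 kg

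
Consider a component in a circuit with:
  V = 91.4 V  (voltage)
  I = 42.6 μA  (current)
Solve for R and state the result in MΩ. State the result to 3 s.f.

2.15 MΩ

From Ohm's law: R = V/I.
V = 91.4 V; I = 42.6 μA = 4.260×10^-5 A.
R = 2.146×10^6 Ω
2.146×10^6 Ω × (1 MΩ / 1.000×10^6 Ω) = 2.146 MΩ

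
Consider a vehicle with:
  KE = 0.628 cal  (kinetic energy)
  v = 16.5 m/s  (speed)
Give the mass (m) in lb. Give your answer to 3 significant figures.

Rearranging KE = ½mv² for m: m = 2·KE/v².
KE = 0.628 cal = 2.628 J; v = 16.5 m/s.
m = 0.01930 kg
0.01930 kg × (1 lb / 0.4536 kg) = 0.04255 lb

0.0426 lb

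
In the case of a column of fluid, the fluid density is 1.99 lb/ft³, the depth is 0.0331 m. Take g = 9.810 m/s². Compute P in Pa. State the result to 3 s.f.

P is given directly by: P = ρgh.
ρ = 1.99 lb/ft³ = 31.88 kg/m³; h = 0.0331 m; g = 9.810 m/s².
P = 10.35 Pa  (the unit combination reduces to kg/(m·s²) = Pa)

10.4 Pa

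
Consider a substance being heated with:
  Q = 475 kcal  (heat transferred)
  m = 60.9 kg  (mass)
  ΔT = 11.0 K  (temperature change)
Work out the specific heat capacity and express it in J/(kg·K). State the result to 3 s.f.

Rearranging Q = m·c·ΔT for c: c = Q/(m·ΔT).
Q = 475 kcal = 1.987×10^6 J; m = 60.9 kg; ΔT = 11.0 K.
c = 2967 J/(kg·K)

2970 J/(kg·K)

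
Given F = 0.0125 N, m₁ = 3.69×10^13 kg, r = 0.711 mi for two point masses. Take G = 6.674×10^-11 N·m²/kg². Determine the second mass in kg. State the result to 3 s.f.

From Newton's law of gravitation: m₂ = F·r²/(G·m₁).
F = 0.0125 N; m₁ = 3.69×10^13 kg; r = 0.711 mi = 1144 m; G = 6.674×10^-11 N·m²/kg².
m₂ = 6.646 kg

6.65 kg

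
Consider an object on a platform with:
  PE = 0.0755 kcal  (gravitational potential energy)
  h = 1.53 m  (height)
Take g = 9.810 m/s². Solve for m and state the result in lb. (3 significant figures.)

46.4 lb

Rearranging PE = m·g·h for m: m = PE/(g·h).
PE = 0.0755 kcal = 315.9 J; h = 1.53 m; g = 9.810 m/s².
m = 21.05 kg
21.05 kg × (1 lb / 0.4536 kg) = 46.40 lb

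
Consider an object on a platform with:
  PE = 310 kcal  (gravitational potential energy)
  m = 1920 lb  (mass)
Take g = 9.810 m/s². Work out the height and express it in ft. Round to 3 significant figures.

498 ft

Rearranging PE = m·g·h for h: h = PE/(m·g).
PE = 310 kcal = 1.297×10^6 J; m = 1920 lb = 870.9 kg; g = 9.810 m/s².
h = 151.8 m
151.8 m × (1 ft / 0.3048 m) = 498.1 ft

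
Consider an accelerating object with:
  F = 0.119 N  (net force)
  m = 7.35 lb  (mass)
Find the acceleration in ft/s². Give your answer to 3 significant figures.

From Newton's second law: a = F/m.
F = 0.119 N; m = 7.35 lb = 3.334 kg.
a = 0.03569 m/s²
0.03569 m/s² × (1 ft/s² / 0.3048 m/s²) = 0.1171 ft/s²

0.117 ft/s²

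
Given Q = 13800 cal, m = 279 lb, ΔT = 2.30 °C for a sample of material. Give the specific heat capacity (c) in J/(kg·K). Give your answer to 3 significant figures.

Rearranging Q = m·c·ΔT for c: c = Q/(m·ΔT).
Q = 13800 cal = 57739 J; m = 279 lb = 126.6 kg; ΔT = 2.30 °C = 2.300 K.
c = 198.4 J/(kg·K)

198 J/(kg·K)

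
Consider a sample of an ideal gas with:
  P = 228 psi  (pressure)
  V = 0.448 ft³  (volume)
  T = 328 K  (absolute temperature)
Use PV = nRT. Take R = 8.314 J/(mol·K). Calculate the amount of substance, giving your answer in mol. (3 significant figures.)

Rearranging: n = PV/(RT).
P = 228 psi = 1.572×10^6 Pa; V = 0.448 ft³ = 0.01269 m³; T = 328 K; R = 8.314 J/(mol·K).
n = 7.313 mol

7.31 mol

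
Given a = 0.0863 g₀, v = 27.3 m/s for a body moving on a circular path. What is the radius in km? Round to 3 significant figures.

0.881 km

Rearranging: r = v²/a.
a = 0.0863 g₀ = 0.8463 m/s²; v = 27.3 m/s.
r = 880.6 m
880.6 m × (1 km / 1000 m) = 0.8806 km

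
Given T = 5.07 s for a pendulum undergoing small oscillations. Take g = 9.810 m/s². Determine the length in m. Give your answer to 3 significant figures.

Rearranging T = 2π√(L/g) for L: L = g·(T/2π)².
T = 5.07 s; g = 9.810 m/s².
L = 6.387 m

6.39 m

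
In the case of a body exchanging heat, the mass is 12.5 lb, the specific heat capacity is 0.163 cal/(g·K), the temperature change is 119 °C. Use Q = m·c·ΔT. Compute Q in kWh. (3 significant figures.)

0.128 kWh

Q is given directly by: Q = mcΔT.
m = 12.5 lb = 5.670 kg; c = 0.163 cal/(g·K) = 682.0 J/(kg·K); ΔT = 119 °C = 119.0 K.
Q = 4.602×10^5 J
4.602×10^5 J × (1 kWh / 3.600×10^6 J) = 0.1278 kWh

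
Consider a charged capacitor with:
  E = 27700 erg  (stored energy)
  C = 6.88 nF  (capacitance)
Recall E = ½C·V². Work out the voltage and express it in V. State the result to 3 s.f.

Rearranging: V = √(2E/C).
E = 27700 erg = 0.002770 J; C = 6.88 nF = 6.880×10^-9 F.
V = 897.3 V

897 V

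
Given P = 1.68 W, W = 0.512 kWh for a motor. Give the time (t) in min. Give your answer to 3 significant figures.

18300 min

Solving P = W/t for t: t = W/P.
P = 1.68 W; W = 0.512 kWh = 1.843×10^6 J.
t = 1.097×10^6 s
1.097×10^6 s × (1 min / 60.00 s) = 18286 min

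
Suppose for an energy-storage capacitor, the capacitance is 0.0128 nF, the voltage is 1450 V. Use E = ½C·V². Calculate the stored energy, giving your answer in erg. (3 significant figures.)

135 erg

Directly: E = ½CV².
C = 0.0128 nF = 1.280×10^-11 F; V = 1450 V.
E = 1.346×10^-5 J
1.346×10^-5 J × (1 erg / 1.000×10^-7 J) = 134.6 erg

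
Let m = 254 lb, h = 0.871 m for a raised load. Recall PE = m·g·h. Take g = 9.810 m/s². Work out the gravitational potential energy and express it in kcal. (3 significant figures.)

0.235 kcal

PE is given directly by: PE = mgh.
m = 254 lb = 115.2 kg; h = 0.871 m; g = 9.810 m/s².
PE = 984.4 J
984.4 J × (1 kcal / 4184 J) = 0.2353 kcal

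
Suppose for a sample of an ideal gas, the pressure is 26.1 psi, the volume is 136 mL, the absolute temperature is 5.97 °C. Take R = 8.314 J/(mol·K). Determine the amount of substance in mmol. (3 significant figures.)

Rearranging: n = PV/(RT).
P = 26.1 psi = 1.800×10^5 Pa; V = 136 mL = 1.360×10^-4 m³; T = 5.97 °C = 279.1 K; R = 8.314 J/(mol·K).
n = 0.01055 mol
0.01055 mol × (1 mmol / 0.001000 mol) = 10.55 mmol

10.5 mmol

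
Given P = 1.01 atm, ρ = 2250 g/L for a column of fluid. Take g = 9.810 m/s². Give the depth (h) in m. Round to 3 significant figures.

4.64 m

Solving P = ρ·g·h for h: h = P/(ρ·g).
P = 1.01 atm = 1.023×10^5 Pa; ρ = 2250 g/L = 2250 kg/m³; g = 9.810 m/s².
h = 4.636 m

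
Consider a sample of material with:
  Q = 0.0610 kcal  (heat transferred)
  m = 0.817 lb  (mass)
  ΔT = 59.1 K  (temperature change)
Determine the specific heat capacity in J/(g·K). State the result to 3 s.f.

0.0117 J/(g·K)

Rearranging: c = Q/(m·ΔT).
Q = 0.0610 kcal = 255.2 J; m = 0.817 lb = 0.3706 kg; ΔT = 59.1 K.
c = 11.65 J/(kg·K)
11.65 J/(kg·K) × (1 J/(g·K) / 1000 J/(kg·K)) = 0.01165 J/(g·K)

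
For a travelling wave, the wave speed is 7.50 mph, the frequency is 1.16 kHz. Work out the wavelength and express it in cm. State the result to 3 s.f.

Rearranging: λ = v/f.
v = 7.50 mph = 3.353 m/s; f = 1.16 kHz = 1160 Hz.
λ = 0.002890 m
0.002890 m × (1 cm / 0.01000 m) = 0.2890 cm

0.289 cm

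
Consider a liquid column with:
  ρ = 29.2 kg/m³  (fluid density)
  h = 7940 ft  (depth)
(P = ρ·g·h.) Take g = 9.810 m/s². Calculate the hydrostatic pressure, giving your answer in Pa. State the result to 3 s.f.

Directly: P = ρgh.
ρ = 29.2 kg/m³; h = 7940 ft = 2420 m; g = 9.810 m/s².
P = 6.932×10^5 Pa  (the unit combination reduces to kg/(m·s²) = Pa)

6.93×10^5 Pa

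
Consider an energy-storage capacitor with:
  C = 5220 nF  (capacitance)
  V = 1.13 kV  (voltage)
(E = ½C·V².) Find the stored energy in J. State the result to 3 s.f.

Directly: E = ½CV².
C = 5220 nF = 5.220×10^-6 F; V = 1.13 kV = 1130 V.
E = 3.333 J

3.33 J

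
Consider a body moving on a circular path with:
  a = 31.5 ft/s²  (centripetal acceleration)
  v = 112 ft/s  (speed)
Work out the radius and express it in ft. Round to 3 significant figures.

Rearranging: r = v²/a.
a = 31.5 ft/s² = 9.601 m/s²; v = 112 ft/s = 34.14 m/s.
r = 121.4 m
121.4 m × (1 ft / 0.3048 m) = 398.2 ft

398 ft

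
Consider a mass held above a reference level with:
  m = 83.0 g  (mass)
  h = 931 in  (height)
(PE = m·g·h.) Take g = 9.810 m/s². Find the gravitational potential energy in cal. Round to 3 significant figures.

4.60 cal

Directly: PE = mgh.
m = 83.0 g = 0.08300 kg; h = 931 in = 23.65 m; g = 9.810 m/s².
PE = 19.25 J
19.25 J × (1 cal / 4.184 J) = 4.602 cal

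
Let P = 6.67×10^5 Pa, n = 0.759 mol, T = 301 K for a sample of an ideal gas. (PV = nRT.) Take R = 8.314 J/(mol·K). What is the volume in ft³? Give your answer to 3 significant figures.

From the ideal-gas law: V = nRT/P.
P = 6.67×10^5 Pa; n = 0.759 mol; T = 301 K; R = 8.314 J/(mol·K).
V = 0.002848 m³
0.002848 m³ × (1 ft³ / 0.02832 m³) = 0.1006 ft³

0.101 ft³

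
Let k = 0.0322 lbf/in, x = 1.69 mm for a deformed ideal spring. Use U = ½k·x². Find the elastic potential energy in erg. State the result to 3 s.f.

Directly: U = ½kx².
k = 0.0322 lbf/in = 5.639 N/m; x = 1.69 mm = 0.001690 m.
U = 8.053×10^-6 J
8.053×10^-6 J × (1 erg / 1.000×10^-7 J) = 80.53 erg

80.5 erg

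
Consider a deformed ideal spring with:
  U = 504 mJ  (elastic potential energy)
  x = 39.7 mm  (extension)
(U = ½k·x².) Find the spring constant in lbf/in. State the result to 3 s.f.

Rearranging: k = 2U/x².
U = 504 mJ = 0.5040 J; x = 39.7 mm = 0.03970 m.
k = 639.6 N/m
639.6 N/m × (1 lbf/in / 175.1 N/m) = 3.652 lbf/in

3.65 lbf/in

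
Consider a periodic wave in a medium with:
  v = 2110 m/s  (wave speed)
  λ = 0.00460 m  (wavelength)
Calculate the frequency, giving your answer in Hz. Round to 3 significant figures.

4.59×10^5 Hz

Solving v = f·λ for f: f = v/λ.
v = 2110 m/s; λ = 0.00460 m.
f = 4.587×10^5 Hz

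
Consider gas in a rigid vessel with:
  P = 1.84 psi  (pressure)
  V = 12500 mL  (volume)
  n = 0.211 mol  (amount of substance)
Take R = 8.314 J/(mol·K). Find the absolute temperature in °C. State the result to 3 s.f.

-183 °C

Solving PV = nRT for T: T = PV/(nR).
P = 1.84 psi = 12686 Pa; V = 12500 mL = 0.01250 m³; n = 0.211 mol; R = 8.314 J/(mol·K).
T = 90.40 K
90.40 K − 273.15 = -182.8 °C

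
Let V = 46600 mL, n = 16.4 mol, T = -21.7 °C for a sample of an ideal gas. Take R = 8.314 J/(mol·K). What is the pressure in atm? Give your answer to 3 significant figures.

From the ideal-gas law: P = nRT/V.
V = 46600 mL = 0.04660 m³; n = 16.4 mol; T = -21.7 °C = 251.4 K; R = 8.314 J/(mol·K).
P = 7.357×10^5 Pa  (the unit combination reduces to kg/(m·s²) = Pa)
7.357×10^5 Pa × (1 atm / 1.013×10^5 Pa) = 7.261 atm

7.26 atm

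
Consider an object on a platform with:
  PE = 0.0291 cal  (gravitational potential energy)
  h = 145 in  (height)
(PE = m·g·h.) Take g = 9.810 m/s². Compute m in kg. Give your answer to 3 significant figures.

0.00337 kg

Solving PE = m·g·h for m: m = PE/(g·h).
PE = 0.0291 cal = 0.1218 J; h = 145 in = 3.683 m; g = 9.810 m/s².
m = 0.003370 kg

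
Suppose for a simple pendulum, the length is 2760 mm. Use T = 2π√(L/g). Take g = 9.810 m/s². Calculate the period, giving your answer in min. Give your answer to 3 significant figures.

Directly: T = 2π√(L/g).
L = 2760 mm = 2.760 m; g = 9.810 m/s².
T = 3.333 s
3.333 s × (1 min / 60.00 s) = 0.05555 min

0.0555 min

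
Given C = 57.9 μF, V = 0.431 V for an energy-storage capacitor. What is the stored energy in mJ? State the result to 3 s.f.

0.00538 mJ

E is given directly by: E = ½CV².
C = 57.9 μF = 5.790×10^-5 F; V = 0.431 V.
E = 5.378×10^-6 J
5.378×10^-6 J × (1 mJ / 0.001000 J) = 0.005378 mJ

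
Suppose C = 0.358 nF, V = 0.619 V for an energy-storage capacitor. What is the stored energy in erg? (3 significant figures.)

6.86×10^-4 erg

Directly: E = ½CV².
C = 0.358 nF = 3.580×10^-10 F; V = 0.619 V.
E = 6.859×10^-11 J
6.859×10^-11 J × (1 erg / 1.000×10^-7 J) = 6.859×10^-4 erg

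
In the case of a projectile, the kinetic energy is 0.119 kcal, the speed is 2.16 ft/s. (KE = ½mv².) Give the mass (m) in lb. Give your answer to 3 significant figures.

Rearranging KE = ½mv² for m: m = 2·KE/v².
KE = 0.119 kcal = 497.9 J; v = 2.16 ft/s = 0.6584 m/s.
m = 2297 kg
2297 kg × (1 lb / 0.4536 kg) = 5065 lb

5060 lb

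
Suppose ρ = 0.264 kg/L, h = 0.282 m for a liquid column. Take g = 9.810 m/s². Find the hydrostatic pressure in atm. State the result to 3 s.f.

0.00721 atm

Directly: P = ρgh.
ρ = 0.264 kg/L = 264.0 kg/m³; h = 0.282 m; g = 9.810 m/s².
P = 730.3 Pa  (the unit combination reduces to kg/(m·s²) = Pa)
730.3 Pa × (1 atm / 1.013×10^5 Pa) = 0.007208 atm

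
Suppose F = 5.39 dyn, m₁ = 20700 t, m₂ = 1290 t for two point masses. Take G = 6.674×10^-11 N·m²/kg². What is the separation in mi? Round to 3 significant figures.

From Newton's law of gravitation: r = √(G·m₁m₂/F).
F = 5.39 dyn = 5.390×10^-5 N; m₁ = 20700 t = 2.070×10^7 kg; m₂ = 1290 t = 1.290×10^6 kg; G = 6.674×10^-11 N·m²/kg².
r = 5750 m
5750 m × (1 mi / 1609 m) = 3.573 mi

3.57 mi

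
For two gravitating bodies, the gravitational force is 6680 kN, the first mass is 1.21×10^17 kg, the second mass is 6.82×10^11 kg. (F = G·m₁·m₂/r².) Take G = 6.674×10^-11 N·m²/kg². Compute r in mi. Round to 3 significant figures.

564 mi

From Newton's law of gravitation: r = √(G·m₁m₂/F).
F = 6680 kN = 6.680×10^6 N; m₁ = 1.21×10^17 kg; m₂ = 6.82×10^11 kg; G = 6.674×10^-11 N·m²/kg².
r = 9.080×10^5 m
9.080×10^5 m × (1 mi / 1609 m) = 564.2 mi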